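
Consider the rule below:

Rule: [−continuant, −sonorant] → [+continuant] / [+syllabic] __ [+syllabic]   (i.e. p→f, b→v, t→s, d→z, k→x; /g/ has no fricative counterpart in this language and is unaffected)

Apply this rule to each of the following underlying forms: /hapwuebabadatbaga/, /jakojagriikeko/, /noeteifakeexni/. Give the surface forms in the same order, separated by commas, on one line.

hapwuevavazatbaga, jaxojagriixexo, noeseifaxeexni

/hapwuebabadatbaga/: /b/ is a stop between vowels /e/ and /a/, so it spirantizes to the fricative [v]. /b/ is a stop between vowels /a/ and /a/, so it spirantizes to the fricative [v]. /d/ is a stop between vowels /a/ and /a/, so it spirantizes to the fricative [z]. → [hapwuevavazatbaga].
/jakojagriikeko/: /k/ is a stop between vowels /a/ and /o/, so it spirantizes to the fricative [x]. /k/ is a stop between vowels /i/ and /e/, so it spirantizes to the fricative [x]. /k/ is a stop between vowels /e/ and /o/, so it spirantizes to the fricative [x]. → [jaxojagriixexo].
/noeteifakeexni/: /t/ is a stop between vowels /e/ and /e/, so it spirantizes to the fricative [s]. /k/ is a stop between vowels /a/ and /e/, so it spirantizes to the fricative [x]. → [noeseifaxeexni].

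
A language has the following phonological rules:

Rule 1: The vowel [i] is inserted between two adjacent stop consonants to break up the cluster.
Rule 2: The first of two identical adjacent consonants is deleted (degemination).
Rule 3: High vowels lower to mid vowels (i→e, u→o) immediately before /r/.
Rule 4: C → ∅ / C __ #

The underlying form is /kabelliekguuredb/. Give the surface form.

kabeliekiguoredib

Rule 1 (stop-cluster i-epenthesis): /k/ and /g/ form a stop–stop cluster, so [i] is inserted between them. /d/ and /b/ form a stop–stop cluster, so [i] is inserted between them. /kabelliekguuredb/ → kabelliekiguuredib.
Rule 2 (degemination): /ll/ is a geminate; the first /l/ deletes. /kabelliekiguuredib/ → kabeliekiguuredib.
Rule 3 (pre-rhotic lowering): /u/ is a high vowel immediately before /r/, so it lowers to [o]. /kabeliekiguuredib/ → kabeliekiguoredib.
Rule 4 (final cluster simplification): no segment meets the environment; /kabeliekiguoredib/ is unchanged.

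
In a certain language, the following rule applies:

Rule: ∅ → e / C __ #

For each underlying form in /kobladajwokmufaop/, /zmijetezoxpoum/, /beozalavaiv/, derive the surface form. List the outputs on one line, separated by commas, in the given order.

/kobladajwokmufaop/: the form ends in the consonant /p/, so [e] is inserted word-finally. → [kobladajwokmufaope].
/zmijetezoxpoum/: the form ends in the consonant /m/, so [e] is inserted word-finally. → [zmijetezoxpoume].
/beozalavaiv/: the form ends in the consonant /v/, so [e] is inserted word-finally. → [beozalavaive].

kobladajwokmufaope, zmijetezoxpoume, beozalavaive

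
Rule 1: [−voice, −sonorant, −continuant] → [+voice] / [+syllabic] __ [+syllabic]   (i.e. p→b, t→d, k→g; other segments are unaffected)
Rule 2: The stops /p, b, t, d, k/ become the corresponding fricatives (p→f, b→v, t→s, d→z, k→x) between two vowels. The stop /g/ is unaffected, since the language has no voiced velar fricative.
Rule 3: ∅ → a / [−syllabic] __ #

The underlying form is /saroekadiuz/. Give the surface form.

Rule 1 (intervocalic voicing): /k/ is a voiceless stop between vowels /e/ and /a/, so it voices to [g]. /saroekadiuz/ → saroegadiuz.
Rule 2 (intervocalic spirantization): /d/ is a stop between vowels /a/ and /i/, so it spirantizes to the fricative [z]. /saroegadiuz/ → saroegaziuz.
Rule 3 (final a-epenthesis): the form ends in the consonant /z/, so [a] is inserted word-finally. /saroegaziuz/ → saroegaziuza.

saroegaziuza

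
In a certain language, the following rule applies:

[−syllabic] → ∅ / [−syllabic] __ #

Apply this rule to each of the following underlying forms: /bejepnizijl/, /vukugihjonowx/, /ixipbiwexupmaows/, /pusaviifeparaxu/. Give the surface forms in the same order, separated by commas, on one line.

bejepnizij, vukugihjonow, ixipbiwexupmaow, pusaviifeparaxu

/bejepnizijl/: /l/ is the second consonant of a word-final cluster /jl/, so it deletes. → [bejepnizij].
/vukugihjonowx/: /x/ is the second consonant of a word-final cluster /wx/, so it deletes. → [vukugihjonow].
/ixipbiwexupmaows/: /s/ is the second consonant of a word-final cluster /ws/, so it deletes. → [ixipbiwexupmaow].
/pusaviifeparaxu/: the rule's environment is not met; surfaces unchanged as [pusaviifeparaxu].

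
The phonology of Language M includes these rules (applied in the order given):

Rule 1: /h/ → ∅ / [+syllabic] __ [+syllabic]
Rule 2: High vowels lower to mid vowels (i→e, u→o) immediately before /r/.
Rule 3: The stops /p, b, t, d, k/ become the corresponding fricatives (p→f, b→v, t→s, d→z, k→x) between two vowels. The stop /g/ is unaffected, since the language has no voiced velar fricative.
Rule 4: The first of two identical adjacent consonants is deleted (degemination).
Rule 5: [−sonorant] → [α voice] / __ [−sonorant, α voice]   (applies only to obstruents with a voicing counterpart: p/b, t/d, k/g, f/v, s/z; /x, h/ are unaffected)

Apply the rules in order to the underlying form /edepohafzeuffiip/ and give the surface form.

Rule 1 (intervocalic h-deletion): /h/ occurs between vowels /o/ and /a/, so it deletes. /edepohafzeuffiip/ → edepoafzeuffiip.
Rule 2 (pre-rhotic lowering): no segment meets the environment; /edepoafzeuffiip/ is unchanged.
Rule 3 (intervocalic spirantization): /d/ is a stop between vowels /e/ and /e/, so it spirantizes to the fricative [z]. /p/ is a stop between vowels /e/ and /o/, so it spirantizes to the fricative [f]. /edepoafzeuffiip/ → ezefoafzeuffiip.
Rule 4 (degemination): /ff/ is a geminate; the first /f/ deletes. /ezefoafzeuffiip/ → ezefoafzeufiip.
Rule 5 (regressive voicing assimilation): /f/ precedes the voiced obstruent /z/, so it voices to [v] by assimilation. /ezefoafzeufiip/ → ezefoavzeufiip.

ezefoavzeufiip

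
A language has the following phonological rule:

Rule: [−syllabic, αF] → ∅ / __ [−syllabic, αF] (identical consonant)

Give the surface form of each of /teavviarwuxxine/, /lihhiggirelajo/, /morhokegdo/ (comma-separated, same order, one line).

/teavviarwuxxine/: /vv/ is a geminate; the first /v/ deletes. /xx/ is a geminate; the first /x/ deletes. → [teaviarwuxine].
/lihhiggirelajo/: /hh/ is a geminate; the first /h/ deletes. /gg/ is a geminate; the first /g/ deletes. → [lihigirelajo].
/morhokegdo/: the rule's environment is not met; surfaces unchanged as [morhokegdo].

teaviarwuxine, lihigirelajo, morhokegdo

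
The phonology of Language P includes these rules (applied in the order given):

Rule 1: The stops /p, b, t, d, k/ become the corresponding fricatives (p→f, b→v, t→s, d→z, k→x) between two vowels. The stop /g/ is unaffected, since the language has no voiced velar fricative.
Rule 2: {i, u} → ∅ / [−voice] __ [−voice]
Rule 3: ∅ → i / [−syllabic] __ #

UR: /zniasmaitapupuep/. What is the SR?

zniasmaisaffuepi

Rule 1 (intervocalic spirantization): /t/ is a stop between vowels /i/ and /a/, so it spirantizes to the fricative [s]. /p/ is a stop between vowels /a/ and /u/, so it spirantizes to the fricative [f]. /p/ is a stop between vowels /u/ and /u/, so it spirantizes to the fricative [f]. /zniasmaitapupuep/ → zniasmaisafufuep.
Rule 2 (high vowel syncope): /u/ is a high vowel flanked by voiceless consonants /f/ and /f/, so it deletes. /zniasmaisafufuep/ → zniasmaisaffuep.
Rule 3 (final i-epenthesis): the form ends in the consonant /p/, so [i] is inserted word-finally. /zniasmaisaffuep/ → zniasmaisaffuepi.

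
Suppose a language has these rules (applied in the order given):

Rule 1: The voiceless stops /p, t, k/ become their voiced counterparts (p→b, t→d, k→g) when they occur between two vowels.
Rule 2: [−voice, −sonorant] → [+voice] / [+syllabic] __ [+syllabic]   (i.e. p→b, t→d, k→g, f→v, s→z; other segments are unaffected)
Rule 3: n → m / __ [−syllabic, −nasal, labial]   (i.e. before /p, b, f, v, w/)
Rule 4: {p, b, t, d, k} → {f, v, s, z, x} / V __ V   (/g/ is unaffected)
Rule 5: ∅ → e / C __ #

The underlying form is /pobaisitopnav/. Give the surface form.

povaizizopnave

Rule 1 (intervocalic voicing): /t/ is a voiceless stop between vowels /i/ and /o/, so it voices to [d]. /pobaisitopnav/ → pobaisidopnav.
Rule 2 (intervocalic voicing): /s/ is a voiceless obstruent between vowels /i/ and /i/, so it voices to [z]. /pobaisidopnav/ → pobaizidopnav.
Rule 3 (nasal place assimilation): no segment meets the environment; /pobaizidopnav/ is unchanged.
Rule 4 (intervocalic spirantization): /b/ is a stop between vowels /o/ and /a/, so it spirantizes to the fricative [v]. /d/ is a stop between vowels /i/ and /o/, so it spirantizes to the fricative [z]. /pobaizidopnav/ → povaizizopnav.
Rule 5 (final e-epenthesis): the form ends in the consonant /v/, so [e] is inserted word-finally. /povaizizopnav/ → povaizizopnave.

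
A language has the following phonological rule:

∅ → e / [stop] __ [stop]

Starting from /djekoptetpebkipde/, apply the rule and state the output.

djekopetetepebekipede

/p/ and /t/ form a stop–stop cluster, so [e] is inserted between them.
/t/ and /p/ form a stop–stop cluster, so [e] is inserted between them.
/b/ and /k/ form a stop–stop cluster, so [e] is inserted between them.
/p/ and /d/ form a stop–stop cluster, so [e] is inserted between them.
Surface form: [djekopetetepebekipede].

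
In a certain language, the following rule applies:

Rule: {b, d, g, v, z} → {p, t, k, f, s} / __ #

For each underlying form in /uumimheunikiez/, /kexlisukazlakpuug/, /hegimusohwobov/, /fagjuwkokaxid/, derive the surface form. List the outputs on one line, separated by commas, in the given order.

/uumimheunikiez/: /z/ is a voiced obstruent in word-final position, so it devoices to [s]. → [uumimheunikies].
/kexlisukazlakpuug/: /g/ is a voiced obstruent in word-final position, so it devoices to [k]. → [kexlisukazlakpuuk].
/hegimusohwobov/: /v/ is a voiced obstruent in word-final position, so it devoices to [f]. → [hegimusohwobof].
/fagjuwkokaxid/: /d/ is a voiced obstruent in word-final position, so it devoices to [t]. → [fagjuwkokaxit].

uumimheunikies, kexlisukazlakpuuk, hegimusohwobof, fagjuwkokaxit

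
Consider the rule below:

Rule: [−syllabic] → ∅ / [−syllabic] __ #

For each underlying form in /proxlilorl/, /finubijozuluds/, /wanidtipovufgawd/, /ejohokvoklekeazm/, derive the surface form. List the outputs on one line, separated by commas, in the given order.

/proxlilorl/: /l/ is the second consonant of a word-final cluster /rl/, so it deletes. → [proxlilor].
/finubijozuluds/: /s/ is the second consonant of a word-final cluster /ds/, so it deletes. → [finubijozulud].
/wanidtipovufgawd/: /d/ is the second consonant of a word-final cluster /wd/, so it deletes. → [wanidtipovufgaw].
/ejohokvoklekeazm/: /m/ is the second consonant of a word-final cluster /zm/, so it deletes. → [ejohokvoklekeaz].

proxlilor, finubijozulud, wanidtipovufgaw, ejohokvoklekeaz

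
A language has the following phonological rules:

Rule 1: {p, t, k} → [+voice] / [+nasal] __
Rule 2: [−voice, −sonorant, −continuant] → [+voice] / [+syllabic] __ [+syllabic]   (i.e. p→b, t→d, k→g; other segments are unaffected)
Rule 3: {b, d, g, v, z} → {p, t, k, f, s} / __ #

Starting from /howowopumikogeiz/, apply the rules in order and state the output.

howowobumigogeis

Rule 1 (post-nasal voicing): no segment meets the environment; /howowopumikogeiz/ is unchanged.
Rule 2 (intervocalic voicing): /p/ is a voiceless stop between vowels /o/ and /u/, so it voices to [b]. /k/ is a voiceless stop between vowels /i/ and /o/, so it voices to [g]. /howowopumikogeiz/ → howowobumigogeiz.
Rule 3 (final devoicing): /z/ is a voiced obstruent in word-final position, so it devoices to [s]. /howowobumigogeiz/ → howowobumigogeis.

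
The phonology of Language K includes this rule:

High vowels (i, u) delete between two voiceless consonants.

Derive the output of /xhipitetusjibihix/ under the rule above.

xhptetsjibihx

/i/ is a high vowel flanked by voiceless consonants /h/ and /p/, so it deletes.
/i/ is a high vowel flanked by voiceless consonants /p/ and /t/, so it deletes.
/u/ is a high vowel flanked by voiceless consonants /t/ and /s/, so it deletes.
/i/ is a high vowel flanked by voiceless consonants /h/ and /x/, so it deletes.
The other instances of /i/ do not occur in the required environment and remain unchanged.
Surface form: [xhptetsjibihx].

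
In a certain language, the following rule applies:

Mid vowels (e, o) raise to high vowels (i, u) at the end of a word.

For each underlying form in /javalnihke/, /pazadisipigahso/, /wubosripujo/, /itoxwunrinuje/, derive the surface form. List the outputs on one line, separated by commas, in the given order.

javalnihki, pazadisipigahsu, wubosripuju, itoxwunrinuji

/javalnihke/: /e/ is a mid vowel in word-final position, so it raises to [i]. → [javalnihki].
/pazadisipigahso/: /o/ is a mid vowel in word-final position, so it raises to [u]. → [pazadisipigahsu].
/wubosripujo/: /o/ is a mid vowel in word-final position, so it raises to [u]. → [wubosripuju].
/itoxwunrinuje/: /e/ is a mid vowel in word-final position, so it raises to [i]. → [itoxwunrinuji].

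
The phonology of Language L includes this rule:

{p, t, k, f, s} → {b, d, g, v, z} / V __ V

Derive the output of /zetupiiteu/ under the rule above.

zedubiideu

/t/ is a voiceless obstruent between vowels /e/ and /u/, so it voices to [d].
/p/ is a voiceless obstruent between vowels /u/ and /i/, so it voices to [b].
/t/ is a voiceless obstruent between vowels /i/ and /e/, so it voices to [d].
Surface form: [zedubiideu].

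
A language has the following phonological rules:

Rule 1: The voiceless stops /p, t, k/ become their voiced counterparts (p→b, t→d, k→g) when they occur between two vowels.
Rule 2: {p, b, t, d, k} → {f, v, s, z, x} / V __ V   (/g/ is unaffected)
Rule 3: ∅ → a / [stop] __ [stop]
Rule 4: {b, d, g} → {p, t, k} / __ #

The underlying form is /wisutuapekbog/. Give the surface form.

wisuzuavekabok

Rule 1 (intervocalic voicing): /t/ is a voiceless stop between vowels /u/ and /u/, so it voices to [d]. /p/ is a voiceless stop between vowels /a/ and /e/, so it voices to [b]. /wisutuapekbog/ → wisuduabekbog.
Rule 2 (intervocalic spirantization): /d/ is a stop between vowels /u/ and /u/, so it spirantizes to the fricative [z]. /b/ is a stop between vowels /a/ and /e/, so it spirantizes to the fricative [v]. /wisuduabekbog/ → wisuzuavekbog.
Rule 3 (stop-cluster a-epenthesis): /k/ and /b/ form a stop–stop cluster, so [a] is inserted between them. /wisuzuavekbog/ → wisuzuavekabog.
Rule 4 (final devoicing): /g/ is a voiced stop in word-final position, so it devoices to [k]. /wisuzuavekabog/ → wisuzuavekabok.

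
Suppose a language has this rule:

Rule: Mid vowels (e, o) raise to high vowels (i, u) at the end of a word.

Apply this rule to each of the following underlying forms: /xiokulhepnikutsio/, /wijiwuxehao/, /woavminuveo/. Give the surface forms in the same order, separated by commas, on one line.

/xiokulhepnikutsio/: /o/ is a mid vowel in word-final position, so it raises to [u]. → [xiokulhepnikutsiu].
/wijiwuxehao/: /o/ is a mid vowel in word-final position, so it raises to [u]. → [wijiwuxehau].
/woavminuveo/: /o/ is a mid vowel in word-final position, so it raises to [u]. → [woavminuveu].

xiokulhepnikutsiu, wijiwuxehau, woavminuveu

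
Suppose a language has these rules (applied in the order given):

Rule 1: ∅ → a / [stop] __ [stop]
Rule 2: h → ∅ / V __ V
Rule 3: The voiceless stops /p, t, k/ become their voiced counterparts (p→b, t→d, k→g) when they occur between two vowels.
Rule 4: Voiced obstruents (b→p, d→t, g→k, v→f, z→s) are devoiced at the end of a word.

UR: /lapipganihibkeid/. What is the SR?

labibaganiibageit

Rule 1 (stop-cluster a-epenthesis): /p/ and /g/ form a stop–stop cluster, so [a] is inserted between them. /b/ and /k/ form a stop–stop cluster, so [a] is inserted between them. /lapipganihibkeid/ → lapipaganihibakeid.
Rule 2 (intervocalic h-deletion): /h/ occurs between vowels /i/ and /i/, so it deletes. /lapipaganihibakeid/ → lapipaganiibakeid.
Rule 3 (intervocalic voicing): /p/ is a voiceless stop between vowels /a/ and /i/, so it voices to [b]. /p/ is a voiceless stop between vowels /i/ and /a/, so it voices to [b]. /k/ is a voiceless stop between vowels /a/ and /e/, so it voices to [g]. /lapipaganiibakeid/ → labibaganiibageid.
Rule 4 (final devoicing): /d/ is a voiced obstruent in word-final position, so it devoices to [t]. /labibaganiibageid/ → labibaganiibageit.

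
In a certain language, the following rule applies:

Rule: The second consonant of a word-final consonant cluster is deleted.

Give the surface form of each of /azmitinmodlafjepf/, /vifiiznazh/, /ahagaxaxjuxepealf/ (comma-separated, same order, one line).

azmitinmodlafjep, vifiiznaz, ahagaxaxjuxepeal

/azmitinmodlafjepf/: /f/ is the second consonant of a word-final cluster /pf/, so it deletes. → [azmitinmodlafjep].
/vifiiznazh/: /h/ is the second consonant of a word-final cluster /zh/, so it deletes. → [vifiiznaz].
/ahagaxaxjuxepealf/: /f/ is the second consonant of a word-final cluster /lf/, so it deletes. → [ahagaxaxjuxepeal].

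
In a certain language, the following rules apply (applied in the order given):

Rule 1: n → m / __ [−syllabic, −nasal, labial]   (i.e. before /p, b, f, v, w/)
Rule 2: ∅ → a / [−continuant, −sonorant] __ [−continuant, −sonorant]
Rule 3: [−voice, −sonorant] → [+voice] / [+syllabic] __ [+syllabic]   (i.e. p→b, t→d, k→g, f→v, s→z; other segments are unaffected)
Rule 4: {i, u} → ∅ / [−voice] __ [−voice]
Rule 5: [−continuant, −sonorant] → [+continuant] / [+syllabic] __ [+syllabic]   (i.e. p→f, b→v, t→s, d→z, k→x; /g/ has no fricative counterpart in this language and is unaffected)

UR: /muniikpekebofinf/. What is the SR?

muniigavegevovimf

Rule 1 (nasal place assimilation): /n/ precedes the labial consonant /f/, so it assimilates in place to [m]. /muniikpekebofinf/ → muniikpekebofimf.
Rule 2 (stop-cluster a-epenthesis): /k/ and /p/ form a stop–stop cluster, so [a] is inserted between them. /muniikpekebofimf/ → muniikapekebofimf.
Rule 3 (intervocalic voicing): /k/ is a voiceless obstruent between vowels /i/ and /a/, so it voices to [g]. /p/ is a voiceless obstruent between vowels /a/ and /e/, so it voices to [b]. /k/ is a voiceless obstruent between vowels /e/ and /e/, so it voices to [g]. /f/ is a voiceless obstruent between vowels /o/ and /i/, so it voices to [v]. /muniikapekebofimf/ → muniigabegebovimf.
Rule 4 (high vowel syncope): no segment meets the environment; /muniigabegebovimf/ is unchanged.
Rule 5 (intervocalic spirantization): /b/ is a stop between vowels /a/ and /e/, so it spirantizes to the fricative [v]. /b/ is a stop between vowels /e/ and /o/, so it spirantizes to the fricative [v]. /muniigabegebovimf/ → muniigavegevovimf.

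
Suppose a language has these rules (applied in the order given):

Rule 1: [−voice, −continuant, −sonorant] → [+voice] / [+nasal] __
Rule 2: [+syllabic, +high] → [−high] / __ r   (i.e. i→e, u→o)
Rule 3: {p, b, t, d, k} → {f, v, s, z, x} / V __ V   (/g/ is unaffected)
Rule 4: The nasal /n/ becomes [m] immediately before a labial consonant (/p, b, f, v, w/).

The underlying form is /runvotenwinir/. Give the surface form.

rumvosemwiner

Rule 1 (post-nasal voicing): no segment meets the environment; /runvotenwinir/ is unchanged.
Rule 2 (pre-rhotic lowering): /i/ is a high vowel immediately before /r/, so it lowers to [e]. /runvotenwinir/ → runvotenwiner.
Rule 3 (intervocalic spirantization): /t/ is a stop between vowels /o/ and /e/, so it spirantizes to the fricative [s]. /runvotenwiner/ → runvosenwiner.
Rule 4 (nasal place assimilation): /n/ precedes the labial consonant /v/, so it assimilates in place to [m]. /n/ precedes the labial consonant /w/, so it assimilates in place to [m]. /runvosenwiner/ → rumvosemwiner.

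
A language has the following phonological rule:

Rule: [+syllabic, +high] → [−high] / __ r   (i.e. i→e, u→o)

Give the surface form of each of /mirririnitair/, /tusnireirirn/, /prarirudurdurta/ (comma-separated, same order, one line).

/mirririnitair/: /i/ is a high vowel immediately before /r/, so it lowers to [e]. /i/ is a high vowel immediately before /r/, so it lowers to [e]. /i/ is a high vowel immediately before /r/, so it lowers to [e]. → [merrerinitaer].
/tusnireirirn/: /i/ is a high vowel immediately before /r/, so it lowers to [e]. /i/ is a high vowel immediately before /r/, so it lowers to [e]. /i/ is a high vowel immediately before /r/, so it lowers to [e]. → [tusnereerern].
/prarirudurdurta/: /i/ is a high vowel immediately before /r/, so it lowers to [e]. /u/ is a high vowel immediately before /r/, so it lowers to [o]. /u/ is a high vowel immediately before /r/, so it lowers to [o]. → [prarerudordorta].

merrerinitaer, tusnereerern, prarerudordorta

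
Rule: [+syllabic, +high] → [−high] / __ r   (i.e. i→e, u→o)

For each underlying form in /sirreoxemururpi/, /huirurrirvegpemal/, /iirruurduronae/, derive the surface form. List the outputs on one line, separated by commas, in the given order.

/sirreoxemururpi/: /i/ is a high vowel immediately before /r/, so it lowers to [e]. /u/ is a high vowel immediately before /r/, so it lowers to [o]. /u/ is a high vowel immediately before /r/, so it lowers to [o]. → [serreoxemororpi].
/huirurrirvegpemal/: /i/ is a high vowel immediately before /r/, so it lowers to [e]. /u/ is a high vowel immediately before /r/, so it lowers to [o]. /i/ is a high vowel immediately before /r/, so it lowers to [e]. → [huerorrervegpemal].
/iirruurduronae/: /i/ is a high vowel immediately before /r/, so it lowers to [e]. /u/ is a high vowel immediately before /r/, so it lowers to [o]. /u/ is a high vowel immediately before /r/, so it lowers to [o]. → [ierruordoronae].

serreoxemororpi, huerorrervegpemal, ierruordoronae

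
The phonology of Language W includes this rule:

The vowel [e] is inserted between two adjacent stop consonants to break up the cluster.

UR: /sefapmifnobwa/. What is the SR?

No segment of /sefapmifnobwa/ meets the structural description of the rule, so the form surfaces unchanged.

sefapmifnobwa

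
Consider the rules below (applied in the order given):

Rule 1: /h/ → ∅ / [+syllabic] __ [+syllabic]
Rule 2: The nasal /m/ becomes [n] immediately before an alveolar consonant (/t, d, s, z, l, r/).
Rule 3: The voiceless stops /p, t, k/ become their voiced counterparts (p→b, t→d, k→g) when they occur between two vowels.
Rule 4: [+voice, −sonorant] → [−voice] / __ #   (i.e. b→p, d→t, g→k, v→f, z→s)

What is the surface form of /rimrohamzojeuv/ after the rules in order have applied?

Rule 1 (intervocalic h-deletion): /h/ occurs between vowels /o/ and /a/, so it deletes. /rimrohamzojeuv/ → rimroamzojeuv.
Rule 2 (nasal place assimilation): /m/ precedes the alveolar consonant /r/, so it assimilates in place to [n]. /m/ precedes the alveolar consonant /z/, so it assimilates in place to [n]. /rimroamzojeuv/ → rinroanzojeuv.
Rule 3 (intervocalic voicing): no segment meets the environment; /rinroanzojeuv/ is unchanged.
Rule 4 (final devoicing): /v/ is a voiced obstruent in word-final position, so it devoices to [f]. /rinroanzojeuv/ → rinroanzojeuf.

rinroanzojeuf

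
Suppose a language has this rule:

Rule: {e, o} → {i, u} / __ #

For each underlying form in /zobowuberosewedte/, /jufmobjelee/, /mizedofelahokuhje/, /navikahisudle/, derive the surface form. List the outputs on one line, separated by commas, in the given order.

zobowuberosewedti, jufmobjelei, mizedofelahokuhji, navikahisudli

/zobowuberosewedte/: /e/ is a mid vowel in word-final position, so it raises to [i]. → [zobowuberosewedti].
/jufmobjelee/: /e/ is a mid vowel in word-final position, so it raises to [i]. → [jufmobjelei].
/mizedofelahokuhje/: /e/ is a mid vowel in word-final position, so it raises to [i]. → [mizedofelahokuhji].
/navikahisudle/: /e/ is a mid vowel in word-final position, so it raises to [i]. → [navikahisudli].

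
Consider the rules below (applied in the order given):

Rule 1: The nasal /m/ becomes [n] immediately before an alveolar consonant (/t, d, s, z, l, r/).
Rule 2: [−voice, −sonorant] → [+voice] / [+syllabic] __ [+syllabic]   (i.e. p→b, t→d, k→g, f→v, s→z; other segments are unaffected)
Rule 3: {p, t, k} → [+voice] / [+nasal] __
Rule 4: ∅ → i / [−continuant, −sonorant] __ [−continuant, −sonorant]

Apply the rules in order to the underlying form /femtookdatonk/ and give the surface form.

Rule 1 (nasal place assimilation): /m/ precedes the alveolar consonant /t/, so it assimilates in place to [n]. /femtookdatonk/ → fentookdatonk.
Rule 2 (intervocalic voicing): /t/ is a voiceless obstruent between vowels /a/ and /o/, so it voices to [d]. /fentookdatonk/ → fentookdadonk.
Rule 3 (post-nasal voicing): /t/ is a voiceless stop immediately after the nasal /n/, so it voices to [d]. /k/ is a voiceless stop immediately after the nasal /n/, so it voices to [g]. /fentookdadonk/ → fendookdadong.
Rule 4 (stop-cluster i-epenthesis): /k/ and /d/ form a stop–stop cluster, so [i] is inserted between them. /fendookdadong/ → fendookidadong.

fendookidadong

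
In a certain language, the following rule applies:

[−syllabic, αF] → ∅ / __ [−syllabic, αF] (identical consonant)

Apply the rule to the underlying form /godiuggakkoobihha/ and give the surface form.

godiugakoobiha

/gg/ is a geminate; the first /g/ deletes.
/kk/ is a geminate; the first /k/ deletes.
/hh/ is a geminate; the first /h/ deletes.
Surface form: [godiugakoobiha].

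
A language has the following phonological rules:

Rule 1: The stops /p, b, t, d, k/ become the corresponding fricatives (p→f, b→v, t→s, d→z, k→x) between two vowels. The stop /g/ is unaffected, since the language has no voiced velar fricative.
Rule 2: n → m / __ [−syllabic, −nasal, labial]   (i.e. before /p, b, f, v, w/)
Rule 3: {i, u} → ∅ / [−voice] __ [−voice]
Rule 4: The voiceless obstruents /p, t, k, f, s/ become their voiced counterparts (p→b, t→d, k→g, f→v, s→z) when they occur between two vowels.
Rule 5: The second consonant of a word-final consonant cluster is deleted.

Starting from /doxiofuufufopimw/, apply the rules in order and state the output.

doxiovuuffovim

Rule 1 (intervocalic spirantization): /p/ is a stop between vowels /o/ and /i/, so it spirantizes to the fricative [f]. /doxiofuufufopimw/ → doxiofuufufofimw.
Rule 2 (nasal place assimilation): no segment meets the environment; /doxiofuufufofimw/ is unchanged.
Rule 3 (high vowel syncope): /u/ is a high vowel flanked by voiceless consonants /f/ and /f/, so it deletes. /doxiofuufufofimw/ → doxiofuuffofimw.
Rule 4 (intervocalic voicing): /f/ is a voiceless obstruent between vowels /o/ and /u/, so it voices to [v]. /f/ is a voiceless obstruent between vowels /o/ and /i/, so it voices to [v]. /doxiofuuffofimw/ → doxiovuuffovimw.
Rule 5 (final cluster simplification): /w/ is the second consonant of a word-final cluster /mw/, so it deletes. /doxiovuuffovimw/ → doxiovuuffovim.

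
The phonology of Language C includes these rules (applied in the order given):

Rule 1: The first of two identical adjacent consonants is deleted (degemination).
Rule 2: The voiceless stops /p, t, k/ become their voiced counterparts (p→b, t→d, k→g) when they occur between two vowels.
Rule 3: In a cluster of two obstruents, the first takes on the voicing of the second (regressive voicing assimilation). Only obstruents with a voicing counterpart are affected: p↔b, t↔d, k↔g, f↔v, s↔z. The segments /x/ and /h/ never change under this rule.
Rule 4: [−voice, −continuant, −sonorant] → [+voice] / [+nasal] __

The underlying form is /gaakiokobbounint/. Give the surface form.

Rule 1 (degemination): /bb/ is a geminate; the first /b/ deletes. /gaakiokobbounint/ → gaakiokobounint.
Rule 2 (intervocalic voicing): /k/ is a voiceless stop between vowels /a/ and /i/, so it voices to [g]. /k/ is a voiceless stop between vowels /o/ and /o/, so it voices to [g]. /gaakiokobounint/ → gaagiogobounint.
Rule 3 (regressive voicing assimilation): no segment meets the environment; /gaagiogobounint/ is unchanged.
Rule 4 (post-nasal voicing): /t/ is a voiceless stop immediately after the nasal /n/, so it voices to [d]. /gaagiogobounint/ → gaagiogobounind.

gaagiogobounind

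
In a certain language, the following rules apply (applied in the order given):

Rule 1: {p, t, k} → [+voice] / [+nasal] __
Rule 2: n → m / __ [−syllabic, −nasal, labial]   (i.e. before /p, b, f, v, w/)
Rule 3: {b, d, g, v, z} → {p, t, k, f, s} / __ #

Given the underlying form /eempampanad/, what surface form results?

Rule 1 (post-nasal voicing): /p/ is a voiceless stop immediately after the nasal /m/, so it voices to [b]. /p/ is a voiceless stop immediately after the nasal /m/, so it voices to [b]. /eempampanad/ → eembambanad.
Rule 2 (nasal place assimilation): no segment meets the environment; /eembambanad/ is unchanged.
Rule 3 (final devoicing): /d/ is a voiced obstruent in word-final position, so it devoices to [t]. /eembambanad/ → eembambanat.

eembambanat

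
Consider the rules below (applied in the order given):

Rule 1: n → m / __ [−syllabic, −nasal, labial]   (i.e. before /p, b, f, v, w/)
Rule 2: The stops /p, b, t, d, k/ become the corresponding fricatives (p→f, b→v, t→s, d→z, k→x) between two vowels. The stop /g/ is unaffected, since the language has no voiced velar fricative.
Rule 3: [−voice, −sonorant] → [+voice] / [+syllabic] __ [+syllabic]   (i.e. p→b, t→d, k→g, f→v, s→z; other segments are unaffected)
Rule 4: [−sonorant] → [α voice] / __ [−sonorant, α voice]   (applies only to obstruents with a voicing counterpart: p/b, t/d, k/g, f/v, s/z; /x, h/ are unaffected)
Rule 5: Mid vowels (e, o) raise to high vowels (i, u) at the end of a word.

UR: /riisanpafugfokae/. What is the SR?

riizampavukfoxai

Rule 1 (nasal place assimilation): /n/ precedes the labial consonant /p/, so it assimilates in place to [m]. /riisanpafugfokae/ → riisampafugfokae.
Rule 2 (intervocalic spirantization): /k/ is a stop between vowels /o/ and /a/, so it spirantizes to the fricative [x]. /riisampafugfokae/ → riisampafugfoxae.
Rule 3 (intervocalic voicing): /s/ is a voiceless obstruent between vowels /i/ and /a/, so it voices to [z]. /f/ is a voiceless obstruent between vowels /a/ and /u/, so it voices to [v]. /riisampafugfoxae/ → riizampavugfoxae.
Rule 4 (regressive voicing assimilation): /g/ precedes the voiceless obstruent /f/, so it devoices to [k] by assimilation. /riizampavugfoxae/ → riizampavukfoxae.
Rule 5 (final vowel raising): /e/ is a mid vowel in word-final position, so it raises to [i]. /riizampavukfoxae/ → riizampavukfoxai.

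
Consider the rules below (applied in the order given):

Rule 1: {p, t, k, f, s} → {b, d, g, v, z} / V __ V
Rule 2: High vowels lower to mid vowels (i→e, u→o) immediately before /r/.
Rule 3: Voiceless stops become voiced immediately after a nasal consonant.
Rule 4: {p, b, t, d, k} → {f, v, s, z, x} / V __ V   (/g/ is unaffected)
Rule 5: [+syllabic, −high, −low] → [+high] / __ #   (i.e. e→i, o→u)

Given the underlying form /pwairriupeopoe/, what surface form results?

Rule 1 (intervocalic voicing): /p/ is a voiceless obstruent between vowels /u/ and /e/, so it voices to [b]. /p/ is a voiceless obstruent between vowels /o/ and /o/, so it voices to [b]. /pwairriupeopoe/ → pwairriubeoboe.
Rule 2 (pre-rhotic lowering): /i/ is a high vowel immediately before /r/, so it lowers to [e]. /pwairriubeoboe/ → pwaerriubeoboe.
Rule 3 (post-nasal voicing): no segment meets the environment; /pwaerriubeoboe/ is unchanged.
Rule 4 (intervocalic spirantization): /b/ is a stop between vowels /u/ and /e/, so it spirantizes to the fricative [v]. /b/ is a stop between vowels /o/ and /o/, so it spirantizes to the fricative [v]. /pwaerriubeoboe/ → pwaerriuveovoe.
Rule 5 (final vowel raising): /e/ is a mid vowel in word-final position, so it raises to [i]. /pwaerriuveovoe/ → pwaerriuveovoi.

pwaerriuveovoi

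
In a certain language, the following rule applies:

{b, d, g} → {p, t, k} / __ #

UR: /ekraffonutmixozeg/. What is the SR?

ekraffonutmixozek

/g/ is a voiced stop in word-final position, so it devoices to [k].
Surface form: [ekraffonutmixozek].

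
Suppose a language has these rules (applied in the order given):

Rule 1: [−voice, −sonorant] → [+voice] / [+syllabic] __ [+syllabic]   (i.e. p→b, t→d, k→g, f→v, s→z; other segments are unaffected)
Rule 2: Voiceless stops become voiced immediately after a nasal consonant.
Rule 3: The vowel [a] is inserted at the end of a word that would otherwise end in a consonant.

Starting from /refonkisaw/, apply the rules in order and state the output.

revongizawa

Rule 1 (intervocalic voicing): /f/ is a voiceless obstruent between vowels /e/ and /o/, so it voices to [v]. /s/ is a voiceless obstruent between vowels /i/ and /a/, so it voices to [z]. /refonkisaw/ → revonkizaw.
Rule 2 (post-nasal voicing): /k/ is a voiceless stop immediately after the nasal /n/, so it voices to [g]. /revonkizaw/ → revongizaw.
Rule 3 (final a-epenthesis): the form ends in the consonant /w/, so [a] is inserted word-finally. /revongizaw/ → revongizawa.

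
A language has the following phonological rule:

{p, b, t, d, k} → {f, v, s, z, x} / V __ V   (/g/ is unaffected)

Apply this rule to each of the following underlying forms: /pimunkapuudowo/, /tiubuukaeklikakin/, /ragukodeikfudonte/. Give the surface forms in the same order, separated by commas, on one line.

pimunkafuuzowo, tiuvuuxaeklixaxin, raguxozeikfuzonte

/pimunkapuudowo/: /p/ is a stop between vowels /a/ and /u/, so it spirantizes to the fricative [f]. /d/ is a stop between vowels /u/ and /o/, so it spirantizes to the fricative [z]. → [pimunkafuuzowo].
/tiubuukaeklikakin/: /b/ is a stop between vowels /u/ and /u/, so it spirantizes to the fricative [v]. /k/ is a stop between vowels /u/ and /a/, so it spirantizes to the fricative [x]. /k/ is a stop between vowels /i/ and /a/, so it spirantizes to the fricative [x]. /k/ is a stop between vowels /a/ and /i/, so it spirantizes to the fricative [x]. → [tiuvuuxaeklixaxin].
/ragukodeikfudonte/: /k/ is a stop between vowels /u/ and /o/, so it spirantizes to the fricative [x]. /d/ is a stop between vowels /o/ and /e/, so it spirantizes to the fricative [z]. /d/ is a stop between vowels /u/ and /o/, so it spirantizes to the fricative [z]. → [raguxozeikfuzonte].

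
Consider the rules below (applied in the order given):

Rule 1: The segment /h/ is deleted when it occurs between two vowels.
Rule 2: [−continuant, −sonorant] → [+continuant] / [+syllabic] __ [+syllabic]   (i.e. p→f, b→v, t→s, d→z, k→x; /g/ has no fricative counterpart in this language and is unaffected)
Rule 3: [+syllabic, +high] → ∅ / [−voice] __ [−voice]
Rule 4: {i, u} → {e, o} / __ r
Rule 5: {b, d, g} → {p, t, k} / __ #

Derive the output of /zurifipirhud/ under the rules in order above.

Rule 1 (intervocalic h-deletion): no segment meets the environment; /zurifipirhud/ is unchanged.
Rule 2 (intervocalic spirantization): /p/ is a stop between vowels /i/ and /i/, so it spirantizes to the fricative [f]. /zurifipirhud/ → zurififirhud.
Rule 3 (high vowel syncope): /i/ is a high vowel flanked by voiceless consonants /f/ and /f/, so it deletes. /zurififirhud/ → zuriffirhud.
Rule 4 (pre-rhotic lowering): /u/ is a high vowel immediately before /r/, so it lowers to [o]. /i/ is a high vowel immediately before /r/, so it lowers to [e]. /zuriffirhud/ → zorifferhud.
Rule 5 (final devoicing): /d/ is a voiced stop in word-final position, so it devoices to [t]. /zorifferhud/ → zorifferhut.

zorifferhut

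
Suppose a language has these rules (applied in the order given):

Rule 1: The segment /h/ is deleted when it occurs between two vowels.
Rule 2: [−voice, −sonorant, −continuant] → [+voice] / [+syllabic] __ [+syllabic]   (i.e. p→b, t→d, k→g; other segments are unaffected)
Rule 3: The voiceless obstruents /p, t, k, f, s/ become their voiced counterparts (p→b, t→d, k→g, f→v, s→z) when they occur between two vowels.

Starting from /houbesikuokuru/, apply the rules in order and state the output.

houbeziguoguru

Rule 1 (intervocalic h-deletion): no segment meets the environment; /houbesikuokuru/ is unchanged.
Rule 2 (intervocalic voicing): /k/ is a voiceless stop between vowels /i/ and /u/, so it voices to [g]. /k/ is a voiceless stop between vowels /o/ and /u/, so it voices to [g]. /houbesikuokuru/ → houbesiguoguru.
Rule 3 (intervocalic voicing): /s/ is a voiceless obstruent between vowels /e/ and /i/, so it voices to [z]. /houbesiguoguru/ → houbeziguoguru.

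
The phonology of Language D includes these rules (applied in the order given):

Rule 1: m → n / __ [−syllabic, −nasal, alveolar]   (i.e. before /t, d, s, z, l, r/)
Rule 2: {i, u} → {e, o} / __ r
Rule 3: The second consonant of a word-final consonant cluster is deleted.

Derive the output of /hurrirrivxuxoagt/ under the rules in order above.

Rule 1 (nasal place assimilation): no segment meets the environment; /hurrirrivxuxoagt/ is unchanged.
Rule 2 (pre-rhotic lowering): /u/ is a high vowel immediately before /r/, so it lowers to [o]. /i/ is a high vowel immediately before /r/, so it lowers to [e]. /hurrirrivxuxoagt/ → horrerrivxuxoagt.
Rule 3 (final cluster simplification): /t/ is the second consonant of a word-final cluster /gt/, so it deletes. /horrerrivxuxoagt/ → horrerrivxuxoag.

horrerrivxuxoag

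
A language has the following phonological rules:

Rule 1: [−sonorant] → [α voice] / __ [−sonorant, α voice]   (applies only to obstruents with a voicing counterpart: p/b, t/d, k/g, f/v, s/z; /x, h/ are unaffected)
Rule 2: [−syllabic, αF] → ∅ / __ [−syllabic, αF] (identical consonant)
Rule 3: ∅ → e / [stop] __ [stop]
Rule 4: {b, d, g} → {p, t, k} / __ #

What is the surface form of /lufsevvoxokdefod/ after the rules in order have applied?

lufsevoxogedefot

Rule 1 (regressive voicing assimilation): /k/ precedes the voiced obstruent /d/, so it voices to [g] by assimilation. /lufsevvoxokdefod/ → lufsevvoxogdefod.
Rule 2 (degemination): /vv/ is a geminate; the first /v/ deletes. /lufsevvoxogdefod/ → lufsevoxogdefod.
Rule 3 (stop-cluster e-epenthesis): /g/ and /d/ form a stop–stop cluster, so [e] is inserted between them. /lufsevoxogdefod/ → lufsevoxogedefod.
Rule 4 (final devoicing): /d/ is a voiced stop in word-final position, so it devoices to [t]. /lufsevoxogedefod/ → lufsevoxogedefot.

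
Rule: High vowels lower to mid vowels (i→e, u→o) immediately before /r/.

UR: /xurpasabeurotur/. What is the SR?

xorpasabeorotor

/u/ is a high vowel immediately before /r/, so it lowers to [o].
/u/ is a high vowel immediately before /r/, so it lowers to [o].
/u/ is a high vowel immediately before /r/, so it lowers to [o].
Surface form: [xorpasabeorotor].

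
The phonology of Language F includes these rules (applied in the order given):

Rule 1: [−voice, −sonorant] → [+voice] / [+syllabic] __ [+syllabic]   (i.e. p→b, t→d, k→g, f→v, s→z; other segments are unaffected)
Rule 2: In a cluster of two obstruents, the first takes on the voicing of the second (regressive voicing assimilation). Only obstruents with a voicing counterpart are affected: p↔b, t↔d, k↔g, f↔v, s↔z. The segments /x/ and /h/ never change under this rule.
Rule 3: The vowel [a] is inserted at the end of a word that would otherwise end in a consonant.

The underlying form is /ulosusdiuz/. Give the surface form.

ulozuzdiuza

Rule 1 (intervocalic voicing): /s/ is a voiceless obstruent between vowels /o/ and /u/, so it voices to [z]. /ulosusdiuz/ → ulozusdiuz.
Rule 2 (regressive voicing assimilation): /s/ precedes the voiced obstruent /d/, so it voices to [z] by assimilation. /ulozusdiuz/ → ulozuzdiuz.
Rule 3 (final a-epenthesis): the form ends in the consonant /z/, so [a] is inserted word-finally. /ulozuzdiuz/ → ulozuzdiuza.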